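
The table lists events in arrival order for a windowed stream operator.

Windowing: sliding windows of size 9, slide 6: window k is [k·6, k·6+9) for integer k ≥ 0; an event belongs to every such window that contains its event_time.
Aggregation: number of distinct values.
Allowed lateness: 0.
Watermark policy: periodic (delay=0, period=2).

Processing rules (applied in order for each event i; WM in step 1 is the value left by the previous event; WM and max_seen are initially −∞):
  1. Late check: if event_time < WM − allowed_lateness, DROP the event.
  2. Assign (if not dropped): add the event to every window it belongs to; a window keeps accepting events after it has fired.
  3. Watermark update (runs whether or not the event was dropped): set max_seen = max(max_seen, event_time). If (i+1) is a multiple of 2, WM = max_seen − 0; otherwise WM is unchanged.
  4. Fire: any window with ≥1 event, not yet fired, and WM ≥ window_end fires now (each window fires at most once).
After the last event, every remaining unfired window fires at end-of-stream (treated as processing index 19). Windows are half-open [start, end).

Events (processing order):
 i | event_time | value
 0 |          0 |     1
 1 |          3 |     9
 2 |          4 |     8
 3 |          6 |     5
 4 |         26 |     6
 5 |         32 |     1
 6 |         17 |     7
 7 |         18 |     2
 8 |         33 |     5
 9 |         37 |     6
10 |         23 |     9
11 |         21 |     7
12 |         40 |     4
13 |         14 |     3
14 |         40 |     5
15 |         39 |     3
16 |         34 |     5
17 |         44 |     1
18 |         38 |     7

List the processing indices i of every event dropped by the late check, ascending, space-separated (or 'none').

i=0 t=0 v=1: → [0,9); WM=−∞
i=1 t=3 v=9: → [0,9); WM=3
i=2 t=4 v=8: → [0,9); WM=3
i=3 t=6 v=5: → [6,15),[0,9); WM=6
i=4 t=26 v=6: → [24,33),[18,27); WM=6
i=5 t=32 v=1: → [30,39),[24,33); WM=32; [0,9) fires=4 [6,15) fires=1 [18,27) fires=1
i=6 t=17 v=7: DROP (t<32-0); WM=32
i=7 t=18 v=2: DROP (t<32-0); WM=32
i=8 t=33 v=5: → [30,39); WM=32
i=9 t=37 v=6: → [36,45),[30,39); WM=37; [24,33) fires=2
i=10 t=23 v=9: DROP (t<37-0); WM=37
i=11 t=21 v=7: DROP (t<37-0); WM=37
i=12 t=40 v=4: → [36,45); WM=37
i=13 t=14 v=3: DROP (t<37-0); WM=40; [30,39) fires=3
i=14 t=40 v=5: → [36,45); WM=40
i=15 t=39 v=3: DROP (t<40-0); WM=40
i=16 t=34 v=5: DROP (t<40-0); WM=40
i=17 t=44 v=1: → [42,51),[36,45); WM=44
i=18 t=38 v=7: DROP (t<44-0); WM=44

6 7 10 11 13 15 16 18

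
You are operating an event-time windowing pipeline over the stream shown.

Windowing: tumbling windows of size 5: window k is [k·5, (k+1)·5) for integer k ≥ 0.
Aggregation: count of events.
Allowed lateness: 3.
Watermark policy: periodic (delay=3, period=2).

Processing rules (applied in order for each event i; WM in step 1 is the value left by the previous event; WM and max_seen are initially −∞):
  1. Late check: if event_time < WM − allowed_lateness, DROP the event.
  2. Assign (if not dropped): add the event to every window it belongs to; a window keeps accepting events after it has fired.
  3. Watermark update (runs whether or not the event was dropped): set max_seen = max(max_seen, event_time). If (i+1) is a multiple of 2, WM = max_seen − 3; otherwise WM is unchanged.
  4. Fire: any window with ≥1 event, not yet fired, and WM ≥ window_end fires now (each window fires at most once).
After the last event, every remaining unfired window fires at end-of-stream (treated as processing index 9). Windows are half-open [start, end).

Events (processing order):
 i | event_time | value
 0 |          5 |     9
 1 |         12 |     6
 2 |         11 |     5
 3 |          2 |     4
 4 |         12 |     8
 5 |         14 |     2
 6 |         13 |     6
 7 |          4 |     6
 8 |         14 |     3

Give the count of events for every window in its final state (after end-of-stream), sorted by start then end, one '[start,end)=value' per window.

i=0 t=5 v=9: → [5,10); WM=−∞
i=1 t=12 v=6: → [10,15); WM=9
i=2 t=11 v=5: → [10,15); WM=9
i=3 t=2 v=4: DROP (t<9-3); WM=9
i=4 t=12 v=8: → [10,15); WM=9
i=5 t=14 v=2: → [10,15); WM=11; [5,10) fires=1
i=6 t=13 v=6: → [10,15); WM=11
i=7 t=4 v=6: DROP (t<11-3); WM=11
i=8 t=14 v=3: → [10,15); WM=11

[5,10)=1 [10,15)=6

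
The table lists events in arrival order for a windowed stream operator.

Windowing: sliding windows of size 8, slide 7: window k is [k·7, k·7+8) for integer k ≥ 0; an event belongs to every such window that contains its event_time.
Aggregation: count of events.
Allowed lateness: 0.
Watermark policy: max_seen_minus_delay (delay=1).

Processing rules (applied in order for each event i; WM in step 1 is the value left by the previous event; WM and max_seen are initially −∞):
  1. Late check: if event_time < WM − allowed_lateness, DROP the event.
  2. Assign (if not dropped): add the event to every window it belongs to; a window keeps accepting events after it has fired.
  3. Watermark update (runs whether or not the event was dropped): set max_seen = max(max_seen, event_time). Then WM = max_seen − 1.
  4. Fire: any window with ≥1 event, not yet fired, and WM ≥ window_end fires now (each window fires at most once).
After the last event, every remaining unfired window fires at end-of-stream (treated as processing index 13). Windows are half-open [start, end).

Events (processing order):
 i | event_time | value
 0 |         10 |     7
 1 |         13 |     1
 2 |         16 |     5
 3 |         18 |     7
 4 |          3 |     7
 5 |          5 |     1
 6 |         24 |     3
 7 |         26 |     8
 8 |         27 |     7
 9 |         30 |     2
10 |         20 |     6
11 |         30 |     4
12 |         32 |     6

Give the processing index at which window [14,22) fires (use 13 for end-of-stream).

i=0 t=10 v=7: → [7,15); WM=9
i=1 t=13 v=1: → [7,15); WM=12
i=2 t=16 v=5: → [14,22); WM=15; [7,15) fires=2
i=3 t=18 v=7: → [14,22); WM=17
i=4 t=3 v=7: DROP (t<17-0); WM=17
i=5 t=5 v=1: DROP (t<17-0); WM=17
i=6 t=24 v=3: → [21,29); WM=23; [14,22) fires=2
i=7 t=26 v=8: → [21,29); WM=25
i=8 t=27 v=7: → [21,29); WM=26
i=9 t=30 v=2: → [28,36); WM=29; [21,29) fires=3
i=10 t=20 v=6: DROP (t<29-0); WM=29
i=11 t=30 v=4: → [28,36); WM=29
i=12 t=32 v=6: → [28,36); WM=31

6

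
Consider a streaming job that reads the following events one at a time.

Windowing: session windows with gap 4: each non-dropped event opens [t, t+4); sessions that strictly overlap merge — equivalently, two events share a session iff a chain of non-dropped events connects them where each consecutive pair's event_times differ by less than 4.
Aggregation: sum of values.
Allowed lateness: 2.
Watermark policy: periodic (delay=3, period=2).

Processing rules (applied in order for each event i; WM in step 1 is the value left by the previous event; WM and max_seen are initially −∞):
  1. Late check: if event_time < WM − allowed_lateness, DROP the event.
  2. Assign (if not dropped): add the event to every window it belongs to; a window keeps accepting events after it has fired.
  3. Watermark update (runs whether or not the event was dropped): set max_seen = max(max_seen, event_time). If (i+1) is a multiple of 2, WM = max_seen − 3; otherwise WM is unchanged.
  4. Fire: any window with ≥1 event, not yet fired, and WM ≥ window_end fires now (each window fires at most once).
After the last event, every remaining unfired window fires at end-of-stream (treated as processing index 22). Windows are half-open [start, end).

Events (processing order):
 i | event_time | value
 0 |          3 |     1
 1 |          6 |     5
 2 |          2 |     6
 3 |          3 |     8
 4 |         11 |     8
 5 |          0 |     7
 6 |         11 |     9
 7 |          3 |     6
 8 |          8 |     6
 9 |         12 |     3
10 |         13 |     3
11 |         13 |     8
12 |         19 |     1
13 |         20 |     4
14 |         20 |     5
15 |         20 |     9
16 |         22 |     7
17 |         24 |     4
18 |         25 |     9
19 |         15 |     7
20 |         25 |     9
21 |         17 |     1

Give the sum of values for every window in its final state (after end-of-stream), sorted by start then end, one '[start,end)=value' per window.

[2,17)=57 [19,29)=48

i=0 t=3 v=1: → [3,7); WM=−∞
i=1 t=6 v=5: → [3,10); WM=3
i=2 t=2 v=6: → [2,10); WM=3
i=3 t=3 v=8: → [2,10); WM=3
i=4 t=11 v=8: → [11,15); WM=3
i=5 t=0 v=7: DROP (t<3-2); WM=8
i=6 t=11 v=9: → [11,15); WM=8
i=7 t=3 v=6: DROP (t<8-2); WM=8
i=8 t=8 v=6: → [2,15); WM=8
i=9 t=12 v=3: → [2,16); WM=9
i=10 t=13 v=3: → [2,17); WM=9
i=11 t=13 v=8: → [2,17); WM=10
i=12 t=19 v=1: → [19,23); WM=10
i=13 t=20 v=4: → [19,24); WM=17
i=14 t=20 v=5: → [19,24); WM=17
i=15 t=20 v=9: → [19,24); WM=17
i=16 t=22 v=7: → [19,26); WM=17
i=17 t=24 v=4: → [19,28); WM=21
i=18 t=25 v=9: → [19,29); WM=21
i=19 t=15 v=7: DROP (t<21-2); WM=22
i=20 t=25 v=9: → [19,29); WM=22
i=21 t=17 v=1: DROP (t<22-2); WM=22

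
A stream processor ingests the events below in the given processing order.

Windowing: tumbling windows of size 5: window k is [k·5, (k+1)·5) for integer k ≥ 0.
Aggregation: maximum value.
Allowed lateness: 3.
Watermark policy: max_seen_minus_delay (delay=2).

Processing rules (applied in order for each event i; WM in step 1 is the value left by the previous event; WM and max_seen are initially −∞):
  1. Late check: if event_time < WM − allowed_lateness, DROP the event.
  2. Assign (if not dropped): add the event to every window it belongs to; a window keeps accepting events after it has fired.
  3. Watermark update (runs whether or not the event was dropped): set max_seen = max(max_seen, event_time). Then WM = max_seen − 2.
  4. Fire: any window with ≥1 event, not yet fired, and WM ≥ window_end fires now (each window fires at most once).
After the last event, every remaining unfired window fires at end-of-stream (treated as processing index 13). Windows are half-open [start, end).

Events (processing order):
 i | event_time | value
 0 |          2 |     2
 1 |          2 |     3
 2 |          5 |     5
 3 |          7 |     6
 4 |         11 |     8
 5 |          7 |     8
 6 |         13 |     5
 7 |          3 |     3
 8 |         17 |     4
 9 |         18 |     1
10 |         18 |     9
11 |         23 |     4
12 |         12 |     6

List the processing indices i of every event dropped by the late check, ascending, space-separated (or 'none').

i=0 t=2 v=2: → [0,5); WM=0
i=1 t=2 v=3: → [0,5); WM=0
i=2 t=5 v=5: → [5,10); WM=3
i=3 t=7 v=6: → [5,10); WM=5; [0,5) fires=3
i=4 t=11 v=8: → [10,15); WM=9
i=5 t=7 v=8: → [5,10); WM=9
i=6 t=13 v=5: → [10,15); WM=11; [5,10) fires=8
i=7 t=3 v=3: DROP (t<11-3); WM=11
i=8 t=17 v=4: → [15,20); WM=15; [10,15) fires=8
i=9 t=18 v=1: → [15,20); WM=16
i=10 t=18 v=9: → [15,20); WM=16
i=11 t=23 v=4: → [20,25); WM=21; [15,20) fires=9
i=12 t=12 v=6: DROP (t<21-3); WM=21

7 12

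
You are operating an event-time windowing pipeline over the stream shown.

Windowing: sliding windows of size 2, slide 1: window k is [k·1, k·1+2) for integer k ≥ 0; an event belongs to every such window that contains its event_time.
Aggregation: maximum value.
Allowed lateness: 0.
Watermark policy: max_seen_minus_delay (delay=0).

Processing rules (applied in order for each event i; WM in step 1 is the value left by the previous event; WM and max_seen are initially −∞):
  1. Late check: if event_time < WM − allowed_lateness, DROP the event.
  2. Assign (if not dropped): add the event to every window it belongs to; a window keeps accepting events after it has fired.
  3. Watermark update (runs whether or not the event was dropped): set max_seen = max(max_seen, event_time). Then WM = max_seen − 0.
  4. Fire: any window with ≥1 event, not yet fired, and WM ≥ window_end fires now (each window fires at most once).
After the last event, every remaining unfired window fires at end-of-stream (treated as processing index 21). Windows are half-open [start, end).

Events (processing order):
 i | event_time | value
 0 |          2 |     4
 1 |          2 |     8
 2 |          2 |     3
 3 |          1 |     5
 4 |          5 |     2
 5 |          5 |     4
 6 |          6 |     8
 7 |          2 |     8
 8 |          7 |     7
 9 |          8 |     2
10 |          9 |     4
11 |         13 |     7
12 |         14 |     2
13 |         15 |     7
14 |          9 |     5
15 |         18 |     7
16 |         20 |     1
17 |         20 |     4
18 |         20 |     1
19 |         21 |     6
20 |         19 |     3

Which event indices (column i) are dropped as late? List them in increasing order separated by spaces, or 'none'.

3 7 14 20

i=0 t=2 v=4: → [2,4),[1,3); WM=2
i=1 t=2 v=8: → [2,4),[1,3); WM=2
i=2 t=2 v=3: → [2,4),[1,3); WM=2
i=3 t=1 v=5: DROP (t<2-0); WM=2
i=4 t=5 v=2: → [5,7),[4,6); WM=5; [1,3) fires=8 [2,4) fires=8
i=5 t=5 v=4: → [5,7),[4,6); WM=5
i=6 t=6 v=8: → [6,8),[5,7); WM=6; [4,6) fires=4
i=7 t=2 v=8: DROP (t<6-0); WM=6
i=8 t=7 v=7: → [7,9),[6,8); WM=7; [5,7) fires=8
i=9 t=8 v=2: → [8,10),[7,9); WM=8; [6,8) fires=8
i=10 t=9 v=4: → [9,11),[8,10); WM=9; [7,9) fires=7
i=11 t=13 v=7: → [13,15),[12,14); WM=13; [8,10) fires=4 [9,11) fires=4
i=12 t=14 v=2: → [14,16),[13,15); WM=14; [12,14) fires=7
i=13 t=15 v=7: → [15,17),[14,16); WM=15; [13,15) fires=7
i=14 t=9 v=5: DROP (t<15-0); WM=15
i=15 t=18 v=7: → [18,20),[17,19); WM=18; [14,16) fires=7 [15,17) fires=7
i=16 t=20 v=1: → [20,22),[19,21); WM=20; [17,19) fires=7 [18,20) fires=7
i=17 t=20 v=4: → [20,22),[19,21); WM=20
i=18 t=20 v=1: → [20,22),[19,21); WM=20
i=19 t=21 v=6: → [21,23),[20,22); WM=21; [19,21) fires=4
i=20 t=19 v=3: DROP (t<21-0); WM=21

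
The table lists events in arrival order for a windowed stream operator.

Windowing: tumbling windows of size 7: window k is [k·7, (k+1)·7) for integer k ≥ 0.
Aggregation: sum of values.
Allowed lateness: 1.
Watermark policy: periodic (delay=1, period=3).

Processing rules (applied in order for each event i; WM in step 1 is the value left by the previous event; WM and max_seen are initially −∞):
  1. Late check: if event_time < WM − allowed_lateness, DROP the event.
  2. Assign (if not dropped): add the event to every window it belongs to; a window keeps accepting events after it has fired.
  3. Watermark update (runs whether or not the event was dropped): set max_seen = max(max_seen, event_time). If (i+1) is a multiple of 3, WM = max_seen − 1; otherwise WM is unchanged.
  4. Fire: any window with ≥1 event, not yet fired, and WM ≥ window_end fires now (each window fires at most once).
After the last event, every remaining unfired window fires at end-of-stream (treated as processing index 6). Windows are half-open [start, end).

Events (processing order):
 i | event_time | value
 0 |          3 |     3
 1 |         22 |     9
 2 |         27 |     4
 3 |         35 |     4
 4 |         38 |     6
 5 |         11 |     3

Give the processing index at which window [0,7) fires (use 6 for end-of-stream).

2

i=0 t=3 v=3: → [0,7); WM=−∞
i=1 t=22 v=9: → [21,28); WM=−∞
i=2 t=27 v=4: → [21,28); WM=26; [0,7) fires=3
i=3 t=35 v=4: → [35,42); WM=26
i=4 t=38 v=6: → [35,42); WM=26
i=5 t=11 v=3: DROP (t<26-1); WM=37; [21,28) fires=13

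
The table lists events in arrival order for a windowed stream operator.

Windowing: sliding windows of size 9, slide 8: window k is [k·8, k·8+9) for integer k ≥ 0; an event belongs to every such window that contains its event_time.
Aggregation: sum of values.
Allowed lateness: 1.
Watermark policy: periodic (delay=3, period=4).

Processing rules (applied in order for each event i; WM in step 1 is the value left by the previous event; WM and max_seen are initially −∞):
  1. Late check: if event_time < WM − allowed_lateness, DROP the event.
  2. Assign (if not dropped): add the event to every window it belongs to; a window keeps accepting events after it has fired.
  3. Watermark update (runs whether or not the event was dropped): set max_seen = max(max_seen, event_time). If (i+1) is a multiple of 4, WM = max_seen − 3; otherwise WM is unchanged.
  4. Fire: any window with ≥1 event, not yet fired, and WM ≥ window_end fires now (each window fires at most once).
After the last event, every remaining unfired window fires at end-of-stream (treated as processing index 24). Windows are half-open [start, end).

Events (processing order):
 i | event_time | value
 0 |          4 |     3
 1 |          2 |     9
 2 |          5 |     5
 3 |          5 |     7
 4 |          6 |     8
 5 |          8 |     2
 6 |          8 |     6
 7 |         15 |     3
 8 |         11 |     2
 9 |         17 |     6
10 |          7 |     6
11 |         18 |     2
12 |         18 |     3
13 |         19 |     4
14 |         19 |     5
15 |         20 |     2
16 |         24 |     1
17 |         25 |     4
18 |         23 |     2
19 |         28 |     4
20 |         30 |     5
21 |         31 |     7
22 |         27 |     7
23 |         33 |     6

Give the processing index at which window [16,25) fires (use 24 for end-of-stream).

19

i=0 t=4 v=3: → [0,9); WM=−∞
i=1 t=2 v=9: → [0,9); WM=−∞
i=2 t=5 v=5: → [0,9); WM=−∞
i=3 t=5 v=7: → [0,9); WM=2
i=4 t=6 v=8: → [0,9); WM=2
i=5 t=8 v=2: → [8,17),[0,9); WM=2
i=6 t=8 v=6: → [8,17),[0,9); WM=2
i=7 t=15 v=3: → [8,17); WM=12; [0,9) fires=40
i=8 t=11 v=2: → [8,17); WM=12
i=9 t=17 v=6: → [16,25); WM=12
i=10 t=7 v=6: DROP (t<12-1); WM=12
i=11 t=18 v=2: → [16,25); WM=15
i=12 t=18 v=3: → [16,25); WM=15
i=13 t=19 v=4: → [16,25); WM=15
i=14 t=19 v=5: → [16,25); WM=15
i=15 t=20 v=2: → [16,25); WM=17; [8,17) fires=13
i=16 t=24 v=1: → [24,33),[16,25); WM=17
i=17 t=25 v=4: → [24,33); WM=17
i=18 t=23 v=2: → [16,25); WM=17
i=19 t=28 v=4: → [24,33); WM=25; [16,25) fires=25
i=20 t=30 v=5: → [24,33); WM=25
i=21 t=31 v=7: → [24,33); WM=25
i=22 t=27 v=7: → [24,33); WM=25
i=23 t=33 v=6: → [32,41); WM=30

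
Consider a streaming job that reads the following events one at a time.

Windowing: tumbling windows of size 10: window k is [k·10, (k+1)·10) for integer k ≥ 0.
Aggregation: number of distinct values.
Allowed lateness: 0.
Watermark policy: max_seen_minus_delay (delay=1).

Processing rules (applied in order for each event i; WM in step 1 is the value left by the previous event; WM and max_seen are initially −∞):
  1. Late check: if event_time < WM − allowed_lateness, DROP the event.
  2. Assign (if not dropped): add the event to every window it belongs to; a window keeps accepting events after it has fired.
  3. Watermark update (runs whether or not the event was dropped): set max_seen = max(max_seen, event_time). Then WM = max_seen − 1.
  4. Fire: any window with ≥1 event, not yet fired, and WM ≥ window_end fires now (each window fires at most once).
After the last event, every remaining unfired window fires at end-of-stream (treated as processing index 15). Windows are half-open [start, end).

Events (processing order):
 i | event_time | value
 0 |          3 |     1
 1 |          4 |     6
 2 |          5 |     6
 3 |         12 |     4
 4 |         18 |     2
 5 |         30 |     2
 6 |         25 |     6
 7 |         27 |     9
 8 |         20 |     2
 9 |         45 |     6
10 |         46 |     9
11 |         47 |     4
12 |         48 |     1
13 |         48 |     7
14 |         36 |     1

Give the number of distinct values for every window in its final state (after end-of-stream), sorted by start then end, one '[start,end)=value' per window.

i=0 t=3 v=1: → [0,10); WM=2
i=1 t=4 v=6: → [0,10); WM=3
i=2 t=5 v=6: → [0,10); WM=4
i=3 t=12 v=4: → [10,20); WM=11; [0,10) fires=2
i=4 t=18 v=2: → [10,20); WM=17
i=5 t=30 v=2: → [30,40); WM=29; [10,20) fires=2
i=6 t=25 v=6: DROP (t<29-0); WM=29
i=7 t=27 v=9: DROP (t<29-0); WM=29
i=8 t=20 v=2: DROP (t<29-0); WM=29
i=9 t=45 v=6: → [40,50); WM=44; [30,40) fires=1
i=10 t=46 v=9: → [40,50); WM=45
i=11 t=47 v=4: → [40,50); WM=46
i=12 t=48 v=1: → [40,50); WM=47
i=13 t=48 v=7: → [40,50); WM=47
i=14 t=36 v=1: DROP (t<47-0); WM=47

[0,10)=2 [10,20)=2 [30,40)=1 [40,50)=5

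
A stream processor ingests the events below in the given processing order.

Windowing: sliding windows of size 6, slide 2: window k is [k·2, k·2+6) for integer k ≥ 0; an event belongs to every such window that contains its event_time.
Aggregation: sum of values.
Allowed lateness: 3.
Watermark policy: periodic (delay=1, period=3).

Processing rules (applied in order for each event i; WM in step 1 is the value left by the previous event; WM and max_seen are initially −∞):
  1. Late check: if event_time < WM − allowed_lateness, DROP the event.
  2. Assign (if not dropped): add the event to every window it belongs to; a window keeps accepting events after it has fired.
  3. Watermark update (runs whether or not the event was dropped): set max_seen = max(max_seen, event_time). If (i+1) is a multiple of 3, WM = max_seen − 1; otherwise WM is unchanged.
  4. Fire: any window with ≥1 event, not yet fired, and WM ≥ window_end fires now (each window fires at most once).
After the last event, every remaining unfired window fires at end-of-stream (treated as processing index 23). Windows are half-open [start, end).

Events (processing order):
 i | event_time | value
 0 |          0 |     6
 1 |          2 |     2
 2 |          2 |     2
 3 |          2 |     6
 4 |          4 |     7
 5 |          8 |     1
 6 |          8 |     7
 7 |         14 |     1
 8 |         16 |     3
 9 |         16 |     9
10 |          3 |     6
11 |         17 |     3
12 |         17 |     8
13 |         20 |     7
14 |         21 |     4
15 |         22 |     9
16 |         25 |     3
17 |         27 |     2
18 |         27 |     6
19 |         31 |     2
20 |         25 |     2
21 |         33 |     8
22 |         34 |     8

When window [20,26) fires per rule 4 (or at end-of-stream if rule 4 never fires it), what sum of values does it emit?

i=0 t=0 v=6: → [0,6); WM=−∞
i=1 t=2 v=2: → [2,8),[0,6); WM=−∞
i=2 t=2 v=2: → [2,8),[0,6); WM=1
i=3 t=2 v=6: → [2,8),[0,6); WM=1
i=4 t=4 v=7: → [4,10),[2,8),[0,6); WM=1
i=5 t=8 v=1: → [8,14),[6,12),[4,10); WM=7; [0,6) fires=23
i=6 t=8 v=7: → [8,14),[6,12),[4,10); WM=7
i=7 t=14 v=1: → [14,20),[12,18),[10,16); WM=7
i=8 t=16 v=3: → [16,22),[14,20),[12,18); WM=15; [2,8) fires=17 [4,10) fires=15 [6,12) fires=8 [8,14) fires=8
i=9 t=16 v=9: → [16,22),[14,20),[12,18); WM=15
i=10 t=3 v=6: DROP (t<15-3); WM=15
i=11 t=17 v=3: → [16,22),[14,20),[12,18); WM=16; [10,16) fires=1
i=12 t=17 v=8: → [16,22),[14,20),[12,18); WM=16
i=13 t=20 v=7: → [20,26),[18,24),[16,22); WM=16
i=14 t=21 v=4: → [20,26),[18,24),[16,22); WM=20; [12,18) fires=24 [14,20) fires=24
i=15 t=22 v=9: → [22,28),[20,26),[18,24); WM=20
i=16 t=25 v=3: → [24,30),[22,28),[20,26); WM=20
i=17 t=27 v=2: → [26,32),[24,30),[22,28); WM=26; [16,22) fires=34 [18,24) fires=20 [20,26) fires=23
i=18 t=27 v=6: → [26,32),[24,30),[22,28); WM=26
i=19 t=31 v=2: → [30,36),[28,34),[26,32); WM=26
i=20 t=25 v=2: → [24,30),[22,28),[20,26); WM=30; [22,28) fires=22 [24,30) fires=13
i=21 t=33 v=8: → [32,38),[30,36),[28,34); WM=30
i=22 t=34 v=8: → [34,40),[32,38),[30,36); WM=30

23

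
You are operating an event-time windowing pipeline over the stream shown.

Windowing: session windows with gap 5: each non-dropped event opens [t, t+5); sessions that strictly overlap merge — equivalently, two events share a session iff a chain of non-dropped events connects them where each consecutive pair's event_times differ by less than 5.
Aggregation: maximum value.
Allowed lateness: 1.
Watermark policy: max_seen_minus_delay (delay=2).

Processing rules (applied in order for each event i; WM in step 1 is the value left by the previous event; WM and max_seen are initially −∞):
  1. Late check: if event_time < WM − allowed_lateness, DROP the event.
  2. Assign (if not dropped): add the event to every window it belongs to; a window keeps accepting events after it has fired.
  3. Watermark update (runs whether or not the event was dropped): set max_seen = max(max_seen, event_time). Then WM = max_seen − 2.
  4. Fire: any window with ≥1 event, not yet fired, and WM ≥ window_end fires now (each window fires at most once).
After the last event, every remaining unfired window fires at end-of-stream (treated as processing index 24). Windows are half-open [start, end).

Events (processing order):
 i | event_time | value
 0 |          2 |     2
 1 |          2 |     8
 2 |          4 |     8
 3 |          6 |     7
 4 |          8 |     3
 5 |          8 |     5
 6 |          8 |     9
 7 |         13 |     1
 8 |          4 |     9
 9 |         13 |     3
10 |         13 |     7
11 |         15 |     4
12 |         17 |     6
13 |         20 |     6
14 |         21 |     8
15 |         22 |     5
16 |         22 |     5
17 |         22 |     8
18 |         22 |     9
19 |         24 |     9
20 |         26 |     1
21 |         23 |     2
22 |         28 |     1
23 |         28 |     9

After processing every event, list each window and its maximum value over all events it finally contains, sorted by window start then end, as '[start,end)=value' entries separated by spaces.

i=0 t=2 v=2: → [2,7); WM=0
i=1 t=2 v=8: → [2,7); WM=0
i=2 t=4 v=8: → [2,9); WM=2
i=3 t=6 v=7: → [2,11); WM=4
i=4 t=8 v=3: → [2,13); WM=6
i=5 t=8 v=5: → [2,13); WM=6
i=6 t=8 v=9: → [2,13); WM=6
i=7 t=13 v=1: → [13,18); WM=11
i=8 t=4 v=9: DROP (t<11-1); WM=11
i=9 t=13 v=3: → [13,18); WM=11
i=10 t=13 v=7: → [13,18); WM=11
i=11 t=15 v=4: → [13,20); WM=13
i=12 t=17 v=6: → [13,22); WM=15
i=13 t=20 v=6: → [13,25); WM=18
i=14 t=21 v=8: → [13,26); WM=19
i=15 t=22 v=5: → [13,27); WM=20
i=16 t=22 v=5: → [13,27); WM=20
i=17 t=22 v=8: → [13,27); WM=20
i=18 t=22 v=9: → [13,27); WM=20
i=19 t=24 v=9: → [13,29); WM=22
i=20 t=26 v=1: → [13,31); WM=24
i=21 t=23 v=2: → [13,31); WM=24
i=22 t=28 v=1: → [13,33); WM=26
i=23 t=28 v=9: → [13,33); WM=26

[2,13)=9 [13,33)=9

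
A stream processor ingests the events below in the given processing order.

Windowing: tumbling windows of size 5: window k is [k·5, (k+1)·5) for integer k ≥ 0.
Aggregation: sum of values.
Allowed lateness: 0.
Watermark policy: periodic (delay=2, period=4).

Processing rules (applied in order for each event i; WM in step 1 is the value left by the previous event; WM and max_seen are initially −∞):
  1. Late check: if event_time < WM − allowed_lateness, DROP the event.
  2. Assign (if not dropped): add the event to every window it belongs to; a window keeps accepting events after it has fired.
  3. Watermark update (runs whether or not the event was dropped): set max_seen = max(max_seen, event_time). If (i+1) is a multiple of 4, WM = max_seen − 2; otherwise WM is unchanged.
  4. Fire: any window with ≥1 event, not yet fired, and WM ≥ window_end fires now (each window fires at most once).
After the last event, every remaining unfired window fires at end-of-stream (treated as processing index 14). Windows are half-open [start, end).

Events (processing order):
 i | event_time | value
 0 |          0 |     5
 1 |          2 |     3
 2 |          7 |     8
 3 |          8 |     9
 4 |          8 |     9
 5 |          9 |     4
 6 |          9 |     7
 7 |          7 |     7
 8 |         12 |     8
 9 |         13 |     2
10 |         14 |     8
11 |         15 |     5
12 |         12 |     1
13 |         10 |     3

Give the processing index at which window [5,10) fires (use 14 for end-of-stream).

11

i=0 t=0 v=5: → [0,5); WM=−∞
i=1 t=2 v=3: → [0,5); WM=−∞
i=2 t=7 v=8: → [5,10); WM=−∞
i=3 t=8 v=9: → [5,10); WM=6; [0,5) fires=8
i=4 t=8 v=9: → [5,10); WM=6
i=5 t=9 v=4: → [5,10); WM=6
i=6 t=9 v=7: → [5,10); WM=6
i=7 t=7 v=7: → [5,10); WM=7
i=8 t=12 v=8: → [10,15); WM=7
i=9 t=13 v=2: → [10,15); WM=7
i=10 t=14 v=8: → [10,15); WM=7
i=11 t=15 v=5: → [15,20); WM=13; [5,10) fires=44
i=12 t=12 v=1: DROP (t<13-0); WM=13
i=13 t=10 v=3: DROP (t<13-0); WM=13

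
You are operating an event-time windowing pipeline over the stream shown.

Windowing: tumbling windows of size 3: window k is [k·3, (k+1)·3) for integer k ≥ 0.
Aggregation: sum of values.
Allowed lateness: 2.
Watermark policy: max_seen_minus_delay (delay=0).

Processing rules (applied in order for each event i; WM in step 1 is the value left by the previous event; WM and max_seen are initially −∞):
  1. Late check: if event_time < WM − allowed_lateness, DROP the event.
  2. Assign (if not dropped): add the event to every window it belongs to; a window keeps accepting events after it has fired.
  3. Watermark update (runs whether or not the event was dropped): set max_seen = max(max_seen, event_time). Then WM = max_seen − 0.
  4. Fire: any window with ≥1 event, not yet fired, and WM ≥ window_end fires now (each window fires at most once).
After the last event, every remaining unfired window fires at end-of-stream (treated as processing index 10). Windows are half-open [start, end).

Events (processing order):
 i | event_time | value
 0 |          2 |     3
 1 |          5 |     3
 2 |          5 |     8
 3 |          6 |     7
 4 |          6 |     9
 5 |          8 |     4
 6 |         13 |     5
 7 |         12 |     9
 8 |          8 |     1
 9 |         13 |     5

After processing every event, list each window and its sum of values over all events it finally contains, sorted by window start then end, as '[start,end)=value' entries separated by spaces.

i=0 t=2 v=3: → [0,3); WM=2
i=1 t=5 v=3: → [3,6); WM=5; [0,3) fires=3
i=2 t=5 v=8: → [3,6); WM=5
i=3 t=6 v=7: → [6,9); WM=6; [3,6) fires=11
i=4 t=6 v=9: → [6,9); WM=6
i=5 t=8 v=4: → [6,9); WM=8
i=6 t=13 v=5: → [12,15); WM=13; [6,9) fires=20
i=7 t=12 v=9: → [12,15); WM=13
i=8 t=8 v=1: DROP (t<13-2); WM=13
i=9 t=13 v=5: → [12,15); WM=13

[0,3)=3 [3,6)=11 [6,9)=20 [12,15)=19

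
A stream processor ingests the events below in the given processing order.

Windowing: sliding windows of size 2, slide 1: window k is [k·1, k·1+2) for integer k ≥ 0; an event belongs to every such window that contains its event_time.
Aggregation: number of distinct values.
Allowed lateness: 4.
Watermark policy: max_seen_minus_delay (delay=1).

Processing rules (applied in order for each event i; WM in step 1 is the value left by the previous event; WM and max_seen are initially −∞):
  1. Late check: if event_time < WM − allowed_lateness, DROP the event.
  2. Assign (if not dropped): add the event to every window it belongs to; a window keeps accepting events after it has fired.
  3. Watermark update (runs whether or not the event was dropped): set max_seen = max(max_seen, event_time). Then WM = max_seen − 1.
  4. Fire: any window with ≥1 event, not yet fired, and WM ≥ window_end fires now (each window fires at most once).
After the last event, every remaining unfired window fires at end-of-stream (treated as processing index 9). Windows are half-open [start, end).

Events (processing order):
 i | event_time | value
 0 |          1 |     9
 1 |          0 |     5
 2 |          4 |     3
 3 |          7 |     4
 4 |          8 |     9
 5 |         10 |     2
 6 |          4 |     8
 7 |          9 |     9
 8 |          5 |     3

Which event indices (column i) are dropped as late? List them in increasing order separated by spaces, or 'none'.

6

i=0 t=1 v=9: → [1,3),[0,2); WM=0
i=1 t=0 v=5: → [0,2); WM=0
i=2 t=4 v=3: → [4,6),[3,5); WM=3; [0,2) fires=2 [1,3) fires=1
i=3 t=7 v=4: → [7,9),[6,8); WM=6; [3,5) fires=1 [4,6) fires=1
i=4 t=8 v=9: → [8,10),[7,9); WM=7
i=5 t=10 v=2: → [10,12),[9,11); WM=9; [6,8) fires=1 [7,9) fires=2
i=6 t=4 v=8: DROP (t<9-4); WM=9
i=7 t=9 v=9: → [9,11),[8,10); WM=9
i=8 t=5 v=3: → [5,7),[4,6); WM=9; [5,7) fires=1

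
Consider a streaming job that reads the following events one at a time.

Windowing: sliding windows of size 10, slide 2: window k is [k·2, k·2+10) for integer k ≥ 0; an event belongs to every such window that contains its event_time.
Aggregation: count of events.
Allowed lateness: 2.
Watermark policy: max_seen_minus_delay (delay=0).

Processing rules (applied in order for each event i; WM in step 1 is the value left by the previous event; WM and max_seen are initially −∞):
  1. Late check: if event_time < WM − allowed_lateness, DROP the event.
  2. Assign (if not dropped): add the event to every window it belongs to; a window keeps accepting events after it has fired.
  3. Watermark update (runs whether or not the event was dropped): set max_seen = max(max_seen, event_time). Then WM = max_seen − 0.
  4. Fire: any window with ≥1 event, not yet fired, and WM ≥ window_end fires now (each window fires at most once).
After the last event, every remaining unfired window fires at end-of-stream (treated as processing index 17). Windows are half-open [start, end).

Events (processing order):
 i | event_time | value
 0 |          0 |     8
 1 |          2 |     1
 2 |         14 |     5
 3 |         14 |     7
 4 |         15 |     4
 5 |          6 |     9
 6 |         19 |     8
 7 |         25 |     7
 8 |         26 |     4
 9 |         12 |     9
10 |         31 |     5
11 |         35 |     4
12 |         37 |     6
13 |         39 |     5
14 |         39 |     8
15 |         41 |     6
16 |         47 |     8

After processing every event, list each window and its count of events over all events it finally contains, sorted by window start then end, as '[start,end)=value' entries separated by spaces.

[0,10)=2 [2,12)=1 [6,16)=3 [8,18)=3 [10,20)=4 [12,22)=4 [14,24)=4 [16,26)=2 [18,28)=3 [20,30)=2 [22,32)=3 [24,34)=3 [26,36)=3 [28,38)=3 [30,40)=5 [32,42)=5 [34,44)=5 [36,46)=4 [38,48)=4 [40,50)=2 [42,52)=1 [44,54)=1 [46,56)=1

i=0 t=0 v=8: → [0,10); WM=0
i=1 t=2 v=1: → [2,12),[0,10); WM=2
i=2 t=14 v=5: → [14,24),[12,22),[10,20),[8,18),[6,16); WM=14; [0,10) fires=2 [2,12) fires=1
i=3 t=14 v=7: → [14,24),[12,22),[10,20),[8,18),[6,16); WM=14
i=4 t=15 v=4: → [14,24),[12,22),[10,20),[8,18),[6,16); WM=15
i=5 t=6 v=9: DROP (t<15-2); WM=15
i=6 t=19 v=8: → [18,28),[16,26),[14,24),[12,22),[10,20); WM=19; [6,16) fires=3 [8,18) fires=3
i=7 t=25 v=7: → [24,34),[22,32),[20,30),[18,28),[16,26); WM=25; [10,20) fires=4 [12,22) fires=4 [14,24) fires=4
i=8 t=26 v=4: → [26,36),[24,34),[22,32),[20,30),[18,28); WM=26; [16,26) fires=2
i=9 t=12 v=9: DROP (t<26-2); WM=26
i=10 t=31 v=5: → [30,40),[28,38),[26,36),[24,34),[22,32); WM=31; [18,28) fires=3 [20,30) fires=2
i=11 t=35 v=4: → [34,44),[32,42),[30,40),[28,38),[26,36); WM=35; [22,32) fires=3 [24,34) fires=3
i=12 t=37 v=6: → [36,46),[34,44),[32,42),[30,40),[28,38); WM=37; [26,36) fires=3
i=13 t=39 v=5: → [38,48),[36,46),[34,44),[32,42),[30,40); WM=39; [28,38) fires=3
i=14 t=39 v=8: → [38,48),[36,46),[34,44),[32,42),[30,40); WM=39
i=15 t=41 v=6: → [40,50),[38,48),[36,46),[34,44),[32,42); WM=41; [30,40) fires=5
i=16 t=47 v=8: → [46,56),[44,54),[42,52),[40,50),[38,48); WM=47; [32,42) fires=5 [34,44) fires=5 [36,46) fires=4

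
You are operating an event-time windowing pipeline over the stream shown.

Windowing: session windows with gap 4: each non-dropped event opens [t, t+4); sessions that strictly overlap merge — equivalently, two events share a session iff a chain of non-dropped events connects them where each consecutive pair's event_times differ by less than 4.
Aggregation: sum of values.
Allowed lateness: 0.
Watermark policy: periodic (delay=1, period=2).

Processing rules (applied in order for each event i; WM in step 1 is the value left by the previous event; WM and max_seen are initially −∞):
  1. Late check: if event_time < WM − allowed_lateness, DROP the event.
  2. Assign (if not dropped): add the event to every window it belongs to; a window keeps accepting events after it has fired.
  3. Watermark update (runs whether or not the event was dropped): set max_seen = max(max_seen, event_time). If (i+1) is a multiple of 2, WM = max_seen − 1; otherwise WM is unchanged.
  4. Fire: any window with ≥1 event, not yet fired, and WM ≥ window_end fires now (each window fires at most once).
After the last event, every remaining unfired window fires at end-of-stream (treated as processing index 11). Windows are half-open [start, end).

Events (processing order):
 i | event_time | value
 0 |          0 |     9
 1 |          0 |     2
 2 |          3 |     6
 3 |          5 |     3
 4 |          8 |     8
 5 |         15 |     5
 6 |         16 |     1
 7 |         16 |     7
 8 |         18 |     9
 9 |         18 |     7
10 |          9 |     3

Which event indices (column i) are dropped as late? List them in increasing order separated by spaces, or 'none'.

i=0 t=0 v=9: → [0,4); WM=−∞
i=1 t=0 v=2: → [0,4); WM=-1
i=2 t=3 v=6: → [0,7); WM=-1
i=3 t=5 v=3: → [0,9); WM=4
i=4 t=8 v=8: → [0,12); WM=4
i=5 t=15 v=5: → [15,19); WM=14
i=6 t=16 v=1: → [15,20); WM=14
i=7 t=16 v=7: → [15,20); WM=15
i=8 t=18 v=9: → [15,22); WM=15
i=9 t=18 v=7: → [15,22); WM=17
i=10 t=9 v=3: DROP (t<17-0); WM=17

10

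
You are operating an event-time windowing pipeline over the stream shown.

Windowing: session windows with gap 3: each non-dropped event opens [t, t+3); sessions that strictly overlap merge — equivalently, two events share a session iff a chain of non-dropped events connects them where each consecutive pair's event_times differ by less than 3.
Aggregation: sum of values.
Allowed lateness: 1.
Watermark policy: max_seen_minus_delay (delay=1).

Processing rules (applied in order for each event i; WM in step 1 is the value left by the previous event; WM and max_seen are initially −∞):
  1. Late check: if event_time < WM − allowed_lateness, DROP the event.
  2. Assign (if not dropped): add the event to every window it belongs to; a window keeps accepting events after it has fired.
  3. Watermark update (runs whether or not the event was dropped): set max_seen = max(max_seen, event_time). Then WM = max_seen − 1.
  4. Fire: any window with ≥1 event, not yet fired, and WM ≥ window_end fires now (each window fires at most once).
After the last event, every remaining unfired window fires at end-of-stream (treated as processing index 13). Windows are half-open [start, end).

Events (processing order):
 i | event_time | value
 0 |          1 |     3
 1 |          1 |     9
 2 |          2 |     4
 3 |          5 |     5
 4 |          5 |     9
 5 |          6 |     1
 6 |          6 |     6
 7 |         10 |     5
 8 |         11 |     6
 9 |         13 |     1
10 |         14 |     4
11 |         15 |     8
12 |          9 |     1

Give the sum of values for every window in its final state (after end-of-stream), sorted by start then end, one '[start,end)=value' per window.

i=0 t=1 v=3: → [1,4); WM=0
i=1 t=1 v=9: → [1,4); WM=0
i=2 t=2 v=4: → [1,5); WM=1
i=3 t=5 v=5: → [5,8); WM=4
i=4 t=5 v=9: → [5,8); WM=4
i=5 t=6 v=1: → [5,9); WM=5
i=6 t=6 v=6: → [5,9); WM=5
i=7 t=10 v=5: → [10,13); WM=9
i=8 t=11 v=6: → [10,14); WM=10
i=9 t=13 v=1: → [10,16); WM=12
i=10 t=14 v=4: → [10,17); WM=13
i=11 t=15 v=8: → [10,18); WM=14
i=12 t=9 v=1: DROP (t<14-1); WM=14

[1,5)=16 [5,9)=21 [10,18)=24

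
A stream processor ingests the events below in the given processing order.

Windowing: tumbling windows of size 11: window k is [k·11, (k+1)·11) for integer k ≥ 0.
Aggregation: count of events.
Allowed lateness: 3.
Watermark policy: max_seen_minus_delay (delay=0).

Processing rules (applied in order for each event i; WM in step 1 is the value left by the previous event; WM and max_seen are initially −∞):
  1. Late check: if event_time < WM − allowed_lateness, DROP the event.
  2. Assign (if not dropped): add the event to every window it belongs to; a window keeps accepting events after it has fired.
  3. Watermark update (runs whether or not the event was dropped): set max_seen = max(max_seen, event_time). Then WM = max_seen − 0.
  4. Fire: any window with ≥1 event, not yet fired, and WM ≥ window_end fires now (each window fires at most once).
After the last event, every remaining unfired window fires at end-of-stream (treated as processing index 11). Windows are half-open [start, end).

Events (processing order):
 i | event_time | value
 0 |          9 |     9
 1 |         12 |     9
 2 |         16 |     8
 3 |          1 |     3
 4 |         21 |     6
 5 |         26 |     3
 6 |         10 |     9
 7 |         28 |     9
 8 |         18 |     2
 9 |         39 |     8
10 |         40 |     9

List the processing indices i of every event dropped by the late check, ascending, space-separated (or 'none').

3 6 8

i=0 t=9 v=9: → [0,11); WM=9
i=1 t=12 v=9: → [11,22); WM=12; [0,11) fires=1
i=2 t=16 v=8: → [11,22); WM=16
i=3 t=1 v=3: DROP (t<16-3); WM=16
i=4 t=21 v=6: → [11,22); WM=21
i=5 t=26 v=3: → [22,33); WM=26; [11,22) fires=3
i=6 t=10 v=9: DROP (t<26-3); WM=26
i=7 t=28 v=9: → [22,33); WM=28
i=8 t=18 v=2: DROP (t<28-3); WM=28
i=9 t=39 v=8: → [33,44); WM=39; [22,33) fires=2
i=10 t=40 v=9: → [33,44); WM=40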